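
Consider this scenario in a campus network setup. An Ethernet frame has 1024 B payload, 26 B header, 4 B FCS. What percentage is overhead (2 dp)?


Given: payload = 1024 B, header = 26 B, trailer = 4 B
Overhead bytes = header + trailer = 26 + 4 = 30
Total frame = payload + overhead = 1024 + 30 = 1054
Overhead % = 30 / 1054 * 100 = 2.8463% -> 2.85% (2 dp)

2.85


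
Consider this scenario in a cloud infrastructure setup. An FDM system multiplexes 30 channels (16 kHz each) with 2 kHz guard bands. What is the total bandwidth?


Given: 30 channels, 16 kHz each, guard = 2 kHz
Channel bandwidth = 30 * 16 = 480 kHz
Guard bands = 29 gaps * 2 kHz = 58 kHz
Total = 480 + 58 = 538 kHz

538


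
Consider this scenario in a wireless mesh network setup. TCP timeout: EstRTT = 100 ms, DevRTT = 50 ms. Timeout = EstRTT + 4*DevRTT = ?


Given: EstRTT = 100 ms, DevRTT = 50 ms
Timeout = EstRTT + 4 * DevRTT
4 * DevRTT = 4 * 50 = 200
Timeout = 100 + 200 = 300 ms

300


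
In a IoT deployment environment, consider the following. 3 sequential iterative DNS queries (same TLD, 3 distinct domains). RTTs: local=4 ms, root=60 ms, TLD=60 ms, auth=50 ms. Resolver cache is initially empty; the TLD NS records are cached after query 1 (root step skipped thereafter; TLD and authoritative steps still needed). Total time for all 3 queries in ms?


Lookup 1 (cold cache): local + root + TLD + auth = 4 + 60 + 60 + 50 = 174 ms
Lookups 2..3 (TLD NS cached -> skip root; new domain -> still ask TLD and auth): local + TLD + auth = 4 + 60 + 50 = 114 ms each
Remaining 2 lookups: 2 * 114 = 228 ms
Total = 174 + 228 = 402 ms

402


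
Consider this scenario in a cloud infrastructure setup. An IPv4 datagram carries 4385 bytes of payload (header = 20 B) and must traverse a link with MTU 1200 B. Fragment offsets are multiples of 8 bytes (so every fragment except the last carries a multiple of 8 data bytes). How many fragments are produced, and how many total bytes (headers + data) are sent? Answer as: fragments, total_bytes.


Max data per non-final fragment = floor((MTU - header)/8)*8 = floor((1200 - 20)/8)*8 = floor(1180/8)*8 = 1176 B
Final fragment needs no 8-byte alignment: it can carry up to MTU - header = 1180 B
Non-final fragments needed = ceil((payload - 1180) / 1176) = ceil(3205/1176) = ceil(2.7253) = 3
Number of fragments = 3 + 1 = 4
Fragment sizes (data): 3 * 1176 B + 857 B (last, 857 <= 1180 OK)
Total bytes sent = payload + n_frags * header = 4385 + 4*20 = 4385 + 80 = 4465 B

4, 4465


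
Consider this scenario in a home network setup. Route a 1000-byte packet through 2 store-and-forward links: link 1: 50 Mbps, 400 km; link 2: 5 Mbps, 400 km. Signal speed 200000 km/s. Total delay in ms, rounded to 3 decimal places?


Packet = 1000 bytes = 8000 bits. Store-and-forward: sum (t_trans + t_prop) per link.
Link 1: t_trans = 8000/(50*10^6) s = 0.1600 ms; t_prop = 400/200000 s = 2.0000 ms; subtotal = 2.1600 ms
Link 2: t_trans = 8000/(5*10^6) s = 1.6000 ms; t_prop = 400/200000 s = 2.0000 ms; subtotal = 3.6000 ms
End-to-end = 2.1600 + 3.6000 = 5.7600 ms -> 5.760 ms (3 dp)

5.760


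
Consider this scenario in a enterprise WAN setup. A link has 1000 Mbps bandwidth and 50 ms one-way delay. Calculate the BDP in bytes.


Given: bandwidth = 1000 Mbps, delay = 50 ms
BDP in bits = 1000 * 10^6 * 50 / 1000
BDP in bits = 50000000
BDP in bytes = 50000000 / 8 = 6250000

6250000


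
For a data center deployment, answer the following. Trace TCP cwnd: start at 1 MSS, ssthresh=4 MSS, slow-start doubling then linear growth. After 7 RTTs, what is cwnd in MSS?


RTT 0: cwnd = 1 MSS (initial)
RTT 1: cwnd = 2 MSS (slow start, doubled)
RTT 2: cwnd = 4 MSS (slow start, doubled)
RTT 3: cwnd = 5 MSS (congestion avoidance, +1)
RTT 4: cwnd = 6 MSS (congestion avoidance, +1)
RTT 5: cwnd = 7 MSS (congestion avoidance, +1)
RTT 6: cwnd = 8 MSS (congestion avoidance, +1)
RTT 7: cwnd = 9 MSS (congestion avoidance, +1)

9


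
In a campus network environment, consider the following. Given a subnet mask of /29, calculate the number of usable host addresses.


Given: subnet mask /29
Host bits = 32 - 29 = 3
Total addresses = 2^3 = 8
Usable hosts = 8 - 2 (network + broadcast) = 6

6


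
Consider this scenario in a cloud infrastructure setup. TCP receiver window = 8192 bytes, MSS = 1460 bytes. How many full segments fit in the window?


Given: RWND = 8192 bytes, MSS = 1460 bytes
Full segments = floor(RWND / MSS)
Full segments = floor(8192 / 1460)
Full segments = floor(5.611) = 5

5


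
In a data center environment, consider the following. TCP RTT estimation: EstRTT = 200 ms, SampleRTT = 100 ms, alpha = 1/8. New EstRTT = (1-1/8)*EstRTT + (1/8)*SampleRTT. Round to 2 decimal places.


Given: EstRTT = 200 ms, SampleRTT = 100 ms, alpha = 1/8
New EstRTT = (1 - alpha) * EstRTT + alpha * SampleRTT
(7/8) * 200 = 175
(1/8) * 100 = 12.5
New EstRTT = 175 + 12.5 = 187.5 ms -> 187.50 ms (2 dp)

187.50


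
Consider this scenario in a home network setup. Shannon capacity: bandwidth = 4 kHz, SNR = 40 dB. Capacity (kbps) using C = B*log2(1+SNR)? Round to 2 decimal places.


Given: B = 4 kHz, SNR = 40 dB
SNR linear = 10^(40/10) = 10000
1 + SNR = 10001
log2(10001) = 13.2878566418
C = 4 * 1000 * 13.2878566418 = 53151.4266 bps
C = 53.151427 kbps -> 53.15 kbps (2 dp)

53.15


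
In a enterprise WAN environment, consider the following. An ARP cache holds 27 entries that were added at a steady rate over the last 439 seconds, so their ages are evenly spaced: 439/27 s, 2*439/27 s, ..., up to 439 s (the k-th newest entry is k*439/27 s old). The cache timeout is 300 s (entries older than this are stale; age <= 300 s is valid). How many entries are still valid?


Ages are k * 439/27 s for k = 1..27 (spacing = 16.2593 s).
Entry k is valid iff k * 439/27 <= 300 iff k <= 27 * 300 / 439 = 18.4510
n_valid = floor(18.4510) = 18
(n_stale = 27 - 18 = 9)

18


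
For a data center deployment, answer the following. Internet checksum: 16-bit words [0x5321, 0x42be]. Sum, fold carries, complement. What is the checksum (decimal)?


Given words: [0x5321, 0x42be]
Step 1: Sum all words
Raw sum = 21281 + 17086 = 38367
One's complement = ~38367 & 0xFFFF = 27168

27168


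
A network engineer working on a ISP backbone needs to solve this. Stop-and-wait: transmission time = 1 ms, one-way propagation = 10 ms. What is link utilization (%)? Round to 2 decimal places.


Given: Ttrans = 1 ms, Tprop = 10 ms
RTT = 2 * Tprop = 2 * 10 = 20 ms
U = Ttrans / (Ttrans + RTT)
U = 1 / (1 + 20)
U = 1 / 21 = 0.047619
U% = 4.76%

4.76


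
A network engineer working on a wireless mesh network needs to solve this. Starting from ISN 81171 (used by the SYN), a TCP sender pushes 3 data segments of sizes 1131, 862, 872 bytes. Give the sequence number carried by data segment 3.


The SYN occupies sequence number ISN = 81171, so the first data byte is ISN + 1 = 81172.
SEQ of data segment i = (ISN + 1) + sum of payload sizes of segments 1..i-1.
Segment 1: SEQ = 81172, payload = 1131 bytes
Segment 2: SEQ = 82303, payload = 862 bytes
Segment 3: SEQ = 83165, payload = 872 bytes
SEQ of segment 3 = 81172 + 1131 + 862 = 83165

83165


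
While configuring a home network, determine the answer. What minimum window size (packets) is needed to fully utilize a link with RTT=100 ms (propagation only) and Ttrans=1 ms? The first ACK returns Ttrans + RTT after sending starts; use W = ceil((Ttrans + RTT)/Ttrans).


Given: Ttrans = 1 ms, RTT = 100 ms (= 2 * Tprop, Tprop = 50 ms)
Time until first ACK returns = Ttrans + RTT = 1 + 100 = 101 ms
Need W * Ttrans >= Ttrans + RTT  ->  W >= (Ttrans + RTT) / Ttrans
(Ttrans + RTT) / Ttrans = 101 / 1 = 101
W_min = ceil(101) = 101

101


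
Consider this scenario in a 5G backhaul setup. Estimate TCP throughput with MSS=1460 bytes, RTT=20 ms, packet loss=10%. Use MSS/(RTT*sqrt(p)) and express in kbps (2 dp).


Given: MSS = 1460 bytes, RTT = 20 ms, loss = 10%
RTT in seconds = 20 / 1000 = 0.02
Loss rate = 10% = 0.1
sqrt(loss) = sqrt(0.1) = 0.316227766017
Throughput (bytes/s) = 1460 / (0.02 * 0.316227766017) = 230846.2692
Throughput (kbps) = 230846.2692 * 8 / 1000 = 1846.770154 -> 1846.77 kbps (2 dp)

1846.77


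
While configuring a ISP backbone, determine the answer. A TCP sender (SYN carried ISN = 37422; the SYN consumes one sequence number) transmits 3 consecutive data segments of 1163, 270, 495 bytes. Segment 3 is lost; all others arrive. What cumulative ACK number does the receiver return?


SYN uses sequence number 37422; first data byte = ISN + 1 = 37423.
Segment 1: SEQ = 37423, len = 1163 B, covers [37423, 38585]
Segment 2: SEQ = 38586, len = 270 B, covers [38586, 38855]
Segment 3: SEQ = 38856, len = 495 B, covers [38856, 39350] [LOST]
In-order data received: bytes [37423, 38855] (segments 1..2).
Segment 3 missing -> gap begins at byte 38856.
Cumulative ACK = next expected in-order byte = 37423 + 1163 + 270 = 38856

38856


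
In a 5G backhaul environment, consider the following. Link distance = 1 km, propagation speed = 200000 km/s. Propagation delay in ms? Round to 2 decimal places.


Given: distance = 1 km, speed = 200000 km/s
Delay = distance / speed = 1 / 200000 seconds
Delay in ms = 1 * 1000 / 200000
Delay = 0.0050 ms
Rounded to 2 dp = 0.01 ms

0.01


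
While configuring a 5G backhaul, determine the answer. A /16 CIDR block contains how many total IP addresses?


Given: CIDR prefix /16
Host bits = 32 - 16 = 16
Total addresses = 2^16 = 65536

65536


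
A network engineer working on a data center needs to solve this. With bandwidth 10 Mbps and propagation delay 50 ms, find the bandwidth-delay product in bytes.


Given: bandwidth = 10 Mbps, delay = 50 ms
BDP in bits = 10 * 10^6 * 50 / 1000
BDP in bits = 500000
BDP in bytes = 500000 / 8 = 62500

62500


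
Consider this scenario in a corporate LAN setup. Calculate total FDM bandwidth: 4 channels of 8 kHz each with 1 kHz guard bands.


Given: 4 channels, 8 kHz each, guard = 1 kHz
Channel bandwidth = 4 * 8 = 32 kHz
Guard bands = 3 gaps * 1 kHz = 3 kHz
Total = 32 + 3 = 35 kHz

35


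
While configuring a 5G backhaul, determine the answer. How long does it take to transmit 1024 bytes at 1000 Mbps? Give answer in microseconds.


Given: packet = 1024 bytes, bandwidth = 1000 Mbps
Packet in bits = 1024 * 8 = 8192 bits
Bandwidth = 1000 * 10^6 = 1000000000 bps
Time = 8192 / 1000000000 seconds
Time in us = 8192 * 10^6 / 1000000000 = 8.192

8.192


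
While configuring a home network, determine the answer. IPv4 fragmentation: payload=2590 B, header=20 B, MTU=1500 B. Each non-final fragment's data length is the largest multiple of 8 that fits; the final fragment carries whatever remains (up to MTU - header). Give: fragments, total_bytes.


Max data per non-final fragment = floor((MTU - header)/8)*8 = floor((1500 - 20)/8)*8 = floor(1480/8)*8 = 1480 B
Final fragment needs no 8-byte alignment: it can carry up to MTU - header = 1480 B
Non-final fragments needed = ceil((payload - 1480) / 1480) = ceil(1110/1480) = ceil(0.7500) = 1
Number of fragments = 1 + 1 = 2
Fragment sizes (data): 1 * 1480 B + 1110 B (last, 1110 <= 1480 OK)
Total bytes sent = payload + n_frags * header = 2590 + 2*20 = 2590 + 40 = 2630 B

2, 2630


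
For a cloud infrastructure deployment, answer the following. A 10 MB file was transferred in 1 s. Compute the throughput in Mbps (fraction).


Given: file = 10 MB, time = 1 s
File in Mb = 10 * 8 = 80 Mb
Throughput = 80 / 1 Mbps
Throughput = 80 Mbps

80


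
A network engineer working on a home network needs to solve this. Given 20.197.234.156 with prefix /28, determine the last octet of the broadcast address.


Given: IP = 20.197.234.156, prefix = /28
Host bits = 32 - 28 = 4
Network last octet = 156 AND mask = 144
Host part size = 2^4 - 1 = 15
Broadcast last octet = 144 OR 15 = 159

159


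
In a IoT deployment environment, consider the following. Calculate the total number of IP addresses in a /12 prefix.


Given: CIDR prefix /12
Host bits = 32 - 12 = 20
Total addresses = 2^20 = 1048576

1048576


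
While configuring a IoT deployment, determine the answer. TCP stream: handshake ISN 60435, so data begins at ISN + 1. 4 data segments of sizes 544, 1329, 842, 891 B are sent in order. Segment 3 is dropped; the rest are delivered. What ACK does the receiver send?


SYN uses sequence number 60435; first data byte = ISN + 1 = 60436.
Segment 1: SEQ = 60436, len = 544 B, covers [60436, 60979]
Segment 2: SEQ = 60980, len = 1329 B, covers [60980, 62308]
Segment 3: SEQ = 62309, len = 842 B, covers [62309, 63150] [LOST]
Segment 4: SEQ = 63151, len = 891 B, covers [63151, 64041]
In-order data received: bytes [60436, 62308] (segments 1..2).
Segment 3 missing -> gap begins at byte 62309; later segments buffered out of order.
Cumulative ACK = next expected in-order byte = 60436 + 544 + 1329 = 62309

62309


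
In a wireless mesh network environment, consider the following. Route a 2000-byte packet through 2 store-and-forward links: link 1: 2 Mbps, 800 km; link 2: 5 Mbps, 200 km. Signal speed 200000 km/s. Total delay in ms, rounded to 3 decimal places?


Packet = 2000 bytes = 16000 bits. Store-and-forward: sum (t_trans + t_prop) per link.
Link 1: t_trans = 16000/(2*10^6) s = 8.0000 ms; t_prop = 800/200000 s = 4.0000 ms; subtotal = 12.0000 ms
Link 2: t_trans = 16000/(5*10^6) s = 3.2000 ms; t_prop = 200/200000 s = 1.0000 ms; subtotal = 4.2000 ms
End-to-end = 12.0000 + 4.2000 = 16.2000 ms -> 16.200 ms (3 dp)

16.200


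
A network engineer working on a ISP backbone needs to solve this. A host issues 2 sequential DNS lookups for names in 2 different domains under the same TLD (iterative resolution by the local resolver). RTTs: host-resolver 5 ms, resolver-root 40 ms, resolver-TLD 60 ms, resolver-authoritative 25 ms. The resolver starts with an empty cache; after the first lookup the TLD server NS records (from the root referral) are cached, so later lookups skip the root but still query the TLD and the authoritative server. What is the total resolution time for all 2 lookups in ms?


Lookup 1 (cold cache): local + root + TLD + auth = 5 + 40 + 60 + 25 = 130 ms
Lookups 2..2 (TLD NS cached -> skip root; new domain -> still ask TLD and auth): local + TLD + auth = 5 + 60 + 25 = 90 ms each
Remaining 1 lookups: 1 * 90 = 90 ms
Total = 130 + 90 = 220 ms

220


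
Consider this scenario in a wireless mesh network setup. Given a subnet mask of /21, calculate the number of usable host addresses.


Given: subnet mask /21
Host bits = 32 - 21 = 11
Total addresses = 2^11 = 2048
Usable hosts = 2048 - 2 (network + broadcast) = 2046

2046


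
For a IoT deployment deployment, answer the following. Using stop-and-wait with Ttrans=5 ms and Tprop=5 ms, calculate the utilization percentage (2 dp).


Given: Ttrans = 5 ms, Tprop = 5 ms
RTT = 2 * Tprop = 2 * 5 = 10 ms
U = Ttrans / (Ttrans + RTT)
U = 5 / (5 + 10)
U = 5 / 15 = 0.333333
U% = 33.33%

33.33


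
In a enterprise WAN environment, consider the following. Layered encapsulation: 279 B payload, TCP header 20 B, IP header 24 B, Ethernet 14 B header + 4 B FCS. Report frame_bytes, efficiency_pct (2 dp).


TCP segment = 279 + 20 = 299 B
IP packet = 299 + 24 = 323 B
Ethernet frame = 323 + 14 + 4 = 341 B
Efficiency = app / frame = 279 / 341 = 0.818182 = 81.8182% -> 81.82% (2 dp)

341, 81.82


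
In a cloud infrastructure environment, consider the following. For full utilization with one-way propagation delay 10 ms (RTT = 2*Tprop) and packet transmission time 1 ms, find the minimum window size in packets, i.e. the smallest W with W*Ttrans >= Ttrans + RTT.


Given: Ttrans = 1 ms, RTT = 20 ms (= 2 * Tprop, Tprop = 10 ms)
Time until first ACK returns = Ttrans + RTT = 1 + 20 = 21 ms
Need W * Ttrans >= Ttrans + RTT  ->  W >= (Ttrans + RTT) / Ttrans
(Ttrans + RTT) / Ttrans = 21 / 1 = 21
W_min = ceil(21) = 21

21


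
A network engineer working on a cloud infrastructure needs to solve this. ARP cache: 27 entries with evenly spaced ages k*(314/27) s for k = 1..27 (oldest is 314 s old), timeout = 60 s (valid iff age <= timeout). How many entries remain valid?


Ages are k * 314/27 s for k = 1..27 (spacing = 11.6296 s).
Entry k is valid iff k * 314/27 <= 60 iff k <= 27 * 60 / 314 = 5.1592
n_valid = floor(5.1592) = 5
(n_stale = 27 - 5 = 22)

5


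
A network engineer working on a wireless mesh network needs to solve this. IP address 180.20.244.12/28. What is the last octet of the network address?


Given: IP = 180.20.244.12, prefix = /28
Subnet mask = 255.255.255.240
Last octet of IP: 12
Last octet of mask: 240
Network last octet = 12 AND 240 = 0

0


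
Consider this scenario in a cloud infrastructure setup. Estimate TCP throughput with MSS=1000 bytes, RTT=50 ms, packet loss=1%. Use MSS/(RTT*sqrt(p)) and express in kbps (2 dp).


Given: MSS = 1000 bytes, RTT = 50 ms, loss = 1%
RTT in seconds = 50 / 1000 = 0.05
Loss rate = 1% = 0.01
sqrt(loss) = sqrt(0.01) = 0.1
Throughput (bytes/s) = 1000 / (0.05 * 0.1) = 200000.0000
Throughput (kbps) = 200000.0000 * 8 / 1000 = 1600.000000 -> 1600.00 kbps (2 dp)

1600.00


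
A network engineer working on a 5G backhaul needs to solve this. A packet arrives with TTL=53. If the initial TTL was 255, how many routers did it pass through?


Given: initial TTL = 255, received TTL = 53
Hops = initial TTL - received TTL
Hops = 255 - 53 = 202

202


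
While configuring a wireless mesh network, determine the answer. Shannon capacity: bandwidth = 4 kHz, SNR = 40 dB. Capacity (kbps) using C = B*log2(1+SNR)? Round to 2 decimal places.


Given: B = 4 kHz, SNR = 40 dB
SNR linear = 10^(40/10) = 10000
1 + SNR = 10001
log2(10001) = 13.2878566418
C = 4 * 1000 * 13.2878566418 = 53151.4266 bps
C = 53.151427 kbps -> 53.15 kbps (2 dp)

53.15


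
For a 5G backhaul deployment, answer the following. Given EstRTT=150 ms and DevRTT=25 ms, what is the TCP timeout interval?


Given: EstRTT = 150 ms, DevRTT = 25 ms
Timeout = EstRTT + 4 * DevRTT
4 * DevRTT = 4 * 25 = 100
Timeout = 150 + 100 = 250 ms

250


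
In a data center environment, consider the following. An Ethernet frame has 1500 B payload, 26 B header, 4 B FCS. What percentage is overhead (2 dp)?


Given: payload = 1500 B, header = 26 B, trailer = 4 B
Overhead bytes = header + trailer = 26 + 4 = 30
Total frame = payload + overhead = 1500 + 30 = 1530
Overhead % = 30 / 1530 * 100 = 1.9608% -> 1.96% (2 dp)

1.96


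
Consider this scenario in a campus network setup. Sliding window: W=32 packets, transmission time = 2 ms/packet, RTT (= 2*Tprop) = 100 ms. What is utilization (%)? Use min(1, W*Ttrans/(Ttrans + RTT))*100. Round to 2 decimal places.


Given: W = 32, Ttrans = 2 ms, RTT = 100 ms (= 2 * Tprop, Tprop = 50 ms)
Cycle time = Ttrans + RTT = 2 + 100 = 102 ms (first packet sent until its ACK returns)
W * Ttrans = 32 * 2 = 64 ms of sending per cycle
W * Ttrans / (Ttrans + RTT) = 64 / 102 = 0.627451
U = min(1, 0.627451) = 0.627451
U% = 62.75%

62.75


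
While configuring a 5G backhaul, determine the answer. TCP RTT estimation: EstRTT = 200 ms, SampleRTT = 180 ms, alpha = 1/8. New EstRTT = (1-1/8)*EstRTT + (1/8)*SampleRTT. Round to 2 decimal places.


Given: EstRTT = 200 ms, SampleRTT = 180 ms, alpha = 1/8
New EstRTT = (1 - alpha) * EstRTT + alpha * SampleRTT
(7/8) * 200 = 175
(1/8) * 180 = 22.5
New EstRTT = 175 + 22.5 = 197.5 ms -> 197.50 ms (2 dp)

197.50


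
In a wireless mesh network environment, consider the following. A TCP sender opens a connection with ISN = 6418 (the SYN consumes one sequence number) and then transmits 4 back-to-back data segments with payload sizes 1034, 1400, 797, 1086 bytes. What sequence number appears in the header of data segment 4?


The SYN occupies sequence number ISN = 6418, so the first data byte is ISN + 1 = 6419.
SEQ of data segment i = (ISN + 1) + sum of payload sizes of segments 1..i-1.
Segment 1: SEQ = 6419, payload = 1034 bytes
Segment 2: SEQ = 7453, payload = 1400 bytes
Segment 3: SEQ = 8853, payload = 797 bytes
Segment 4: SEQ = 9650, payload = 1086 bytes
SEQ of segment 4 = 6419 + 1034 + 1400 + 797 = 9650

9650


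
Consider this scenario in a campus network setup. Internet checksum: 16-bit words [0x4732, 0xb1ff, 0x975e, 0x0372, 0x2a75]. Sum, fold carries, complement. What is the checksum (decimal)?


Given words: [0x4732, 0xb1ff, 0x975e, 0x0372, 0x2a75]
Step 1: Sum all words
Raw sum = 18226 + 45567 + 38750 + 882 + 10869 = 114294
Step 2: Fold carry: (48758 + 1) = 48759
One's complement = ~48759 & 0xFFFF = 16776

16776


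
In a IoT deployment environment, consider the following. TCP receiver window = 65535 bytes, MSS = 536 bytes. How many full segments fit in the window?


Given: RWND = 65535 bytes, MSS = 536 bytes
Full segments = floor(RWND / MSS)
Full segments = floor(65535 / 536)
Full segments = floor(122.2668) = 122

122


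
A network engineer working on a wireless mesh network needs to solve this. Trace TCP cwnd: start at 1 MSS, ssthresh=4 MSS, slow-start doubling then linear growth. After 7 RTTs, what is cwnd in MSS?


RTT 0: cwnd = 1 MSS (initial)
RTT 1: cwnd = 2 MSS (slow start, doubled)
RTT 2: cwnd = 4 MSS (slow start, doubled)
RTT 3: cwnd = 5 MSS (congestion avoidance, +1)
RTT 4: cwnd = 6 MSS (congestion avoidance, +1)
RTT 5: cwnd = 7 MSS (congestion avoidance, +1)
RTT 6: cwnd = 8 MSS (congestion avoidance, +1)
RTT 7: cwnd = 9 MSS (congestion avoidance, +1)

9


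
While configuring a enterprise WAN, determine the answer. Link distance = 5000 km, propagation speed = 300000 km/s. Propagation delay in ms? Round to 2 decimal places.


Given: distance = 5000 km, speed = 300000 km/s
Delay = distance / speed = 5000 / 300000 seconds
Delay in ms = 5000 * 1000 / 300000
Delay = 16.6667 ms
Rounded to 2 dp = 16.67 ms

16.67


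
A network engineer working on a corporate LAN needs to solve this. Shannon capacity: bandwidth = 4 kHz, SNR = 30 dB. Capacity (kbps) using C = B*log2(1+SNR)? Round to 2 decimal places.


Given: B = 4 kHz, SNR = 30 dB
SNR linear = 10^(30/10) = 1000
1 + SNR = 1001
log2(1001) = 9.9672262588
C = 4 * 1000 * 9.9672262588 = 39868.9050 bps
C = 39.868905 kbps -> 39.87 kbps (2 dp)

39.87


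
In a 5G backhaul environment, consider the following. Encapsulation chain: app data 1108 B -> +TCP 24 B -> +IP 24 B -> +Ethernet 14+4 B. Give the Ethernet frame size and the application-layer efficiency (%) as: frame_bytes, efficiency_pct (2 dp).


TCP segment = 1108 + 24 = 1132 B
IP packet = 1132 + 24 = 1156 B
Ethernet frame = 1156 + 14 + 4 = 1174 B
Efficiency = app / frame = 1108 / 1174 = 0.943782 = 94.3782% -> 94.38% (2 dp)

1174, 94.38


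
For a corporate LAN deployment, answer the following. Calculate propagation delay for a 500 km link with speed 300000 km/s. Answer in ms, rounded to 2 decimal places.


Given: distance = 500 km, speed = 300000 km/s
Delay = distance / speed = 500 / 300000 seconds
Delay in ms = 500 * 1000 / 300000
Delay = 1.6667 ms
Rounded to 2 dp = 1.67 ms

1.67


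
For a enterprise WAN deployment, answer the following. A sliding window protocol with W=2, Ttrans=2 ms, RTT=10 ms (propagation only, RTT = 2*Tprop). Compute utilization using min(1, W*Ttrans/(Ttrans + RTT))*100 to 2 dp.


Given: W = 2, Ttrans = 2 ms, RTT = 10 ms (= 2 * Tprop, Tprop = 5 ms)
Cycle time = Ttrans + RTT = 2 + 10 = 12 ms (first packet sent until its ACK returns)
W * Ttrans = 2 * 2 = 4 ms of sending per cycle
W * Ttrans / (Ttrans + RTT) = 4 / 12 = 0.333333
U = min(1, 0.333333) = 0.333333
U% = 33.33%

33.33


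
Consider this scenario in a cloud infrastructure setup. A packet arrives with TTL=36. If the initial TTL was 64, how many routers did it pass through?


Given: initial TTL = 64, received TTL = 36
Hops = initial TTL - received TTL
Hops = 64 - 36 = 28

28


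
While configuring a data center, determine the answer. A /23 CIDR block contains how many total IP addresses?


Given: CIDR prefix /23
Host bits = 32 - 23 = 9
Total addresses = 2^9 = 512

512


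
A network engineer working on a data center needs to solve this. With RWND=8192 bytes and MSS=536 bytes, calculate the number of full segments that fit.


Given: RWND = 8192 bytes, MSS = 536 bytes
Full segments = floor(RWND / MSS)
Full segments = floor(8192 / 536)
Full segments = floor(15.2836) = 15

15


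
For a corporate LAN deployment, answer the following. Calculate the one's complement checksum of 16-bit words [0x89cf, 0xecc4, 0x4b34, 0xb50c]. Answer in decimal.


Given words: [0x89cf, 0xecc4, 0x4b34, 0xb50c]
Step 1: Sum all words
Raw sum = 35279 + 60612 + 19252 + 46348 = 161491
Step 2: Fold carry: (30419 + 2) = 30421
One's complement = ~30421 & 0xFFFF = 35114

35114


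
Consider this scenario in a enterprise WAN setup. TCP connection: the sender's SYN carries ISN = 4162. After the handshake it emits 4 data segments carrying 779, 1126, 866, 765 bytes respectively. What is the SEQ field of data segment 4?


The SYN occupies sequence number ISN = 4162, so the first data byte is ISN + 1 = 4163.
SEQ of data segment i = (ISN + 1) + sum of payload sizes of segments 1..i-1.
Segment 1: SEQ = 4163, payload = 779 bytes
Segment 2: SEQ = 4942, payload = 1126 bytes
Segment 3: SEQ = 6068, payload = 866 bytes
Segment 4: SEQ = 6934, payload = 765 bytes
SEQ of segment 4 = 4163 + 779 + 1126 + 866 = 6934

6934


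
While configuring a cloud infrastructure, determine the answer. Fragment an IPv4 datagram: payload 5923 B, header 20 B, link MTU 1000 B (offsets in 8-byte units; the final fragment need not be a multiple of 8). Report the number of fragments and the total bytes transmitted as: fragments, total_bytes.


Max data per non-final fragment = floor((MTU - header)/8)*8 = floor((1000 - 20)/8)*8 = floor(980/8)*8 = 976 B
Final fragment needs no 8-byte alignment: it can carry up to MTU - header = 980 B
Non-final fragments needed = ceil((payload - 980) / 976) = ceil(4943/976) = ceil(5.0645) = 6
Number of fragments = 6 + 1 = 7
Fragment sizes (data): 6 * 976 B + 67 B (last, 67 <= 980 OK)
Total bytes sent = payload + n_frags * header = 5923 + 7*20 = 5923 + 140 = 6063 B

7, 6063


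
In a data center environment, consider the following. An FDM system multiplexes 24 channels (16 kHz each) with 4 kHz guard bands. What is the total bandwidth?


Given: 24 channels, 16 kHz each, guard = 4 kHz
Channel bandwidth = 24 * 16 = 384 kHz
Guard bands = 23 gaps * 4 kHz = 92 kHz
Total = 384 + 92 = 476 kHz

476


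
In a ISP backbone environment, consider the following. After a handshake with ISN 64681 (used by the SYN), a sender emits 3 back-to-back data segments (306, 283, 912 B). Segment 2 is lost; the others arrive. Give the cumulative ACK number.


SYN uses sequence number 64681; first data byte = ISN + 1 = 64682.
Segment 1: SEQ = 64682, len = 306 B, covers [64682, 64987]
Segment 2: SEQ = 64988, len = 283 B, covers [64988, 65270] [LOST]
Segment 3: SEQ = 65271, len = 912 B, covers [65271, 66182]
In-order data received: bytes [64682, 64987] (segments 1..1).
Segment 2 missing -> gap begins at byte 64988; later segments buffered out of order.
Cumulative ACK = next expected in-order byte = 64682 + 306 = 64988

64988


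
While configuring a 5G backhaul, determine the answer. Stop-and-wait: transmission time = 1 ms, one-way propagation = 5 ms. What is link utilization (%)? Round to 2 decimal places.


Given: Ttrans = 1 ms, Tprop = 5 ms
RTT = 2 * Tprop = 2 * 5 = 10 ms
U = Ttrans / (Ttrans + RTT)
U = 1 / (1 + 10)
U = 1 / 11 = 0.090909
U% = 9.09%

9.09


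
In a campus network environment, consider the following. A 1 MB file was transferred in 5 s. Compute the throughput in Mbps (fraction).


Given: file = 1 MB, time = 5 s
File in Mb = 1 * 8 = 8 Mb
Throughput = 8 / 5 Mbps
Throughput = 8/5 Mbps

8/5


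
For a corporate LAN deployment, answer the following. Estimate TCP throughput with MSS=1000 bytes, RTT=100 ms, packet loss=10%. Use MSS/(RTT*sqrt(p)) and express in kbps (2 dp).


Given: MSS = 1000 bytes, RTT = 100 ms, loss = 10%
RTT in seconds = 100 / 1000 = 0.1
Loss rate = 10% = 0.1
sqrt(loss) = sqrt(0.1) = 0.316227766017
Throughput (bytes/s) = 1000 / (0.1 * 0.316227766017) = 31622.7766
Throughput (kbps) = 31622.7766 * 8 / 1000 = 252.982213 -> 252.98 kbps (2 dp)

252.98


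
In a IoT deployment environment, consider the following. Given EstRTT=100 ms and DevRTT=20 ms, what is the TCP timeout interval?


Given: EstRTT = 100 ms, DevRTT = 20 ms
Timeout = EstRTT + 4 * DevRTT
4 * DevRTT = 4 * 20 = 80
Timeout = 100 + 80 = 180 ms

180


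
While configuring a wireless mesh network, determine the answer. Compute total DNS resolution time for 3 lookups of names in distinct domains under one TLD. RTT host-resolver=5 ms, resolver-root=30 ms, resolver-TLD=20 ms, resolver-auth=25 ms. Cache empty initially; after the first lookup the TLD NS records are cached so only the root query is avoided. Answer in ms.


Lookup 1 (cold cache): local + root + TLD + auth = 5 + 30 + 20 + 25 = 80 ms
Lookups 2..3 (TLD NS cached -> skip root; new domain -> still ask TLD and auth): local + TLD + auth = 5 + 20 + 25 = 50 ms each
Remaining 2 lookups: 2 * 50 = 100 ms
Total = 80 + 100 = 180 ms

180


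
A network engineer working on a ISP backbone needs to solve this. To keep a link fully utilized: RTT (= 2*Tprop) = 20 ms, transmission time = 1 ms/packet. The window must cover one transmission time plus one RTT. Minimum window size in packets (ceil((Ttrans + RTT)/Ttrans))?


Given: Ttrans = 1 ms, RTT = 20 ms (= 2 * Tprop, Tprop = 10 ms)
Time until first ACK returns = Ttrans + RTT = 1 + 20 = 21 ms
Need W * Ttrans >= Ttrans + RTT  ->  W >= (Ttrans + RTT) / Ttrans
(Ttrans + RTT) / Ttrans = 21 / 1 = 21
W_min = ceil(21) = 21

21


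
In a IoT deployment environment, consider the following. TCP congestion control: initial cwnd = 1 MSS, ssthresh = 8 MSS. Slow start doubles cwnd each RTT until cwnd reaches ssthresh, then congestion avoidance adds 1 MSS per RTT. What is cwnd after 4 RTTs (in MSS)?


RTT 0: cwnd = 1 MSS (initial)
RTT 1: cwnd = 2 MSS (slow start, doubled)
RTT 2: cwnd = 4 MSS (slow start, doubled)
RTT 3: cwnd = 8 MSS (slow start, doubled)
RTT 4: cwnd = 9 MSS (congestion avoidance, +1)

9


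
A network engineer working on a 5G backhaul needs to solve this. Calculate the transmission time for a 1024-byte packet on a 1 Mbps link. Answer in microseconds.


Given: packet = 1024 bytes, bandwidth = 1 Mbps
Packet in bits = 1024 * 8 = 8192 bits
Bandwidth = 1 * 10^6 = 1000000 bps
Time = 8192 / 1000000 seconds
Time in us = 8192 * 10^6 / 1000000 = 8192

8192


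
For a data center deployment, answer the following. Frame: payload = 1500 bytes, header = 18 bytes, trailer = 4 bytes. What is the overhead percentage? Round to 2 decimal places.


Given: payload = 1500 B, header = 18 B, trailer = 4 B
Overhead bytes = header + trailer = 18 + 4 = 22
Total frame = payload + overhead = 1500 + 22 = 1522
Overhead % = 22 / 1522 * 100 = 1.4455% -> 1.45% (2 dp)

1.45


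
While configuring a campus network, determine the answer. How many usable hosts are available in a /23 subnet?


Given: subnet mask /23
Host bits = 32 - 23 = 9
Total addresses = 2^9 = 512
Usable hosts = 512 - 2 (network + broadcast) = 510

510


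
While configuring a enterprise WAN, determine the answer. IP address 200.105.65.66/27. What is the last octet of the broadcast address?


Given: IP = 200.105.65.66, prefix = /27
Host bits = 32 - 27 = 5
Network last octet = 66 AND mask = 64
Host part size = 2^5 - 1 = 31
Broadcast last octet = 64 OR 31 = 95

95


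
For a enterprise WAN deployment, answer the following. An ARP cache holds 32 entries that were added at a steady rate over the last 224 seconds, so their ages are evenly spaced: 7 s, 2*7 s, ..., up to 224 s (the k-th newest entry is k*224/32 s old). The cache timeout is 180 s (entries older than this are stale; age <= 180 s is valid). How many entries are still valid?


Ages are k * 224/32 s for k = 1..32 (spacing = 7.0000 s).
Entry k is valid iff k * 224/32 <= 180 iff k <= 32 * 180 / 224 = 25.7143
n_valid = floor(25.7143) = 25
(n_stale = 32 - 25 = 7)

25


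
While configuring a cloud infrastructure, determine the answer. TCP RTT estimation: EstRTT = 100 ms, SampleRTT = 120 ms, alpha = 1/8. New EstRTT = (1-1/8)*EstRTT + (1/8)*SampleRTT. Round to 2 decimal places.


Given: EstRTT = 100 ms, SampleRTT = 120 ms, alpha = 1/8
New EstRTT = (1 - alpha) * EstRTT + alpha * SampleRTT
(7/8) * 100 = 87.5
(1/8) * 120 = 15
New EstRTT = 87.5 + 15 = 102.5 ms -> 102.50 ms (2 dp)

102.50


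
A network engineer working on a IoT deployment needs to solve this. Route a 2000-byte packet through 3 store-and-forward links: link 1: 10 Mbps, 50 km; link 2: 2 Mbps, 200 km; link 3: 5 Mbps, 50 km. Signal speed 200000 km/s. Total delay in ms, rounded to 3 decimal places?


Packet = 2000 bytes = 16000 bits. Store-and-forward: sum (t_trans + t_prop) per link.
Link 1: t_trans = 16000/(10*10^6) s = 1.6000 ms; t_prop = 50/200000 s = 0.2500 ms; subtotal = 1.8500 ms
Link 2: t_trans = 16000/(2*10^6) s = 8.0000 ms; t_prop = 200/200000 s = 1.0000 ms; subtotal = 9.0000 ms
Link 3: t_trans = 16000/(5*10^6) s = 3.2000 ms; t_prop = 50/200000 s = 0.2500 ms; subtotal = 3.4500 ms
End-to-end = 1.8500 + 9.0000 + 3.4500 = 14.3000 ms -> 14.300 ms (3 dp)

14.300


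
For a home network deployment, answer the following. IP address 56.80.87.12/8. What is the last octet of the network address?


Given: IP = 56.80.87.12, prefix = /8
Subnet mask = 255.0.0.0
Last octet of IP: 12
Last octet of mask: 0
Network last octet = 12 AND 0 = 0

0


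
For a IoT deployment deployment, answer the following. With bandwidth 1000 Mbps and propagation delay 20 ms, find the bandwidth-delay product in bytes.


Given: bandwidth = 1000 Mbps, delay = 20 ms
BDP in bits = 1000 * 10^6 * 20 / 1000
BDP in bits = 20000000
BDP in bytes = 20000000 / 8 = 2500000

2500000


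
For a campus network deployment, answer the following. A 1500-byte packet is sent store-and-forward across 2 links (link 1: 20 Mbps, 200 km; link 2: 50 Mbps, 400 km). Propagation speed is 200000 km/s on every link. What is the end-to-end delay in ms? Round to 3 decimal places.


Packet = 1500 bytes = 12000 bits. Store-and-forward: sum (t_trans + t_prop) per link.
Link 1: t_trans = 12000/(20*10^6) s = 0.6000 ms; t_prop = 200/200000 s = 1.0000 ms; subtotal = 1.6000 ms
Link 2: t_trans = 12000/(50*10^6) s = 0.2400 ms; t_prop = 400/200000 s = 2.0000 ms; subtotal = 2.2400 ms
End-to-end = 1.6000 + 2.2400 = 3.8400 ms -> 3.840 ms (3 dp)

3.840


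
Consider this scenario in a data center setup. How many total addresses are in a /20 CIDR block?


Given: CIDR prefix /20
Host bits = 32 - 20 = 12
Total addresses = 2^12 = 4096

4096


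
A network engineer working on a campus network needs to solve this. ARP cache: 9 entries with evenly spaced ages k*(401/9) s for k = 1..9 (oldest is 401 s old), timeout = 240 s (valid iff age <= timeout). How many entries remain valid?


Ages are k * 401/9 s for k = 1..9 (spacing = 44.5556 s).
Entry k is valid iff k * 401/9 <= 240 iff k <= 9 * 240 / 401 = 5.3865
n_valid = floor(5.3865) = 5
(n_stale = 9 - 5 = 4)

5


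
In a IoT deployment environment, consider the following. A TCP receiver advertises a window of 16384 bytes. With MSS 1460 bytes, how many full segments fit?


Given: RWND = 16384 bytes, MSS = 1460 bytes
Full segments = floor(RWND / MSS)
Full segments = floor(16384 / 1460)
Full segments = floor(11.2219) = 11

11


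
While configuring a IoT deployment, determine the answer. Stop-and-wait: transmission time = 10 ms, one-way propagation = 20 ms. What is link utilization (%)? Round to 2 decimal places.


Given: Ttrans = 10 ms, Tprop = 20 ms
RTT = 2 * Tprop = 2 * 20 = 40 ms
U = Ttrans / (Ttrans + RTT)
U = 10 / (10 + 40)
U = 10 / 50 = 0.2
U% = 20.00%

20.00


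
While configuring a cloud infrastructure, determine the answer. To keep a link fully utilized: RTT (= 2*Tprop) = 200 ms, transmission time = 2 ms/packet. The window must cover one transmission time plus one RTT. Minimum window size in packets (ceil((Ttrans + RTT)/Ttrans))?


Given: Ttrans = 2 ms, RTT = 200 ms (= 2 * Tprop, Tprop = 100 ms)
Time until first ACK returns = Ttrans + RTT = 2 + 200 = 202 ms
Need W * Ttrans >= Ttrans + RTT  ->  W >= (Ttrans + RTT) / Ttrans
(Ttrans + RTT) / Ttrans = 202 / 2 = 101
W_min = ceil(101) = 101

101


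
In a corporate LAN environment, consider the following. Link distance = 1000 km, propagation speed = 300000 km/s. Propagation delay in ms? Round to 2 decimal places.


Given: distance = 1000 km, speed = 300000 km/s
Delay = distance / speed = 1000 / 300000 seconds
Delay in ms = 1000 * 1000 / 300000
Delay = 3.3333 ms
Rounded to 2 dp = 3.33 ms

3.33


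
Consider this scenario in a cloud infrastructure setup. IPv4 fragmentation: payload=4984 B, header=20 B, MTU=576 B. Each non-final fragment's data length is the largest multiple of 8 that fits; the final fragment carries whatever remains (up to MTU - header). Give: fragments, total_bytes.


Max data per non-final fragment = floor((MTU - header)/8)*8 = floor((576 - 20)/8)*8 = floor(556/8)*8 = 552 B
Final fragment needs no 8-byte alignment: it can carry up to MTU - header = 556 B
Non-final fragments needed = ceil((payload - 556) / 552) = ceil(4428/552) = ceil(8.0217) = 9
Number of fragments = 9 + 1 = 10
Fragment sizes (data): 9 * 552 B + 16 B (last, 16 <= 556 OK)
Total bytes sent = payload + n_frags * header = 4984 + 10*20 = 4984 + 200 = 5184 B

10, 5184


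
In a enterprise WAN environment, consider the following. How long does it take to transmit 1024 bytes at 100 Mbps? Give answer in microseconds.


Given: packet = 1024 bytes, bandwidth = 100 Mbps
Packet in bits = 1024 * 8 = 8192 bits
Bandwidth = 100 * 10^6 = 100000000 bps
Time = 8192 / 100000000 seconds
Time in us = 8192 * 10^6 / 100000000 = 81.92

81.92


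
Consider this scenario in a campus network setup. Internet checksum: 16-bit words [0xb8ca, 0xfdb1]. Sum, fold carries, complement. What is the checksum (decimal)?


Given words: [0xb8ca, 0xfdb1]
Step 1: Sum all words
Raw sum = 47306 + 64945 = 112251
Step 2: Fold carry: (46715 + 1) = 46716
One's complement = ~46716 & 0xFFFF = 18819

18819


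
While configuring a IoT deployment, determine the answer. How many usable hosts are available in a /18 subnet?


Given: subnet mask /18
Host bits = 32 - 18 = 14
Total addresses = 2^14 = 16384
Usable hosts = 16384 - 2 (network + broadcast) = 16382

16382


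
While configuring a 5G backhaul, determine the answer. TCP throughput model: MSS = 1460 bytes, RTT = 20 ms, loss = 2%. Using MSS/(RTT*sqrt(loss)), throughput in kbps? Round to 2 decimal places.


Given: MSS = 1460 bytes, RTT = 20 ms, loss = 2%
RTT in seconds = 20 / 1000 = 0.02
Loss rate = 2% = 0.02
sqrt(loss) = sqrt(0.02) = 0.141421356237
Throughput (bytes/s) = 1460 / (0.02 * 0.141421356237) = 516187.9503
Throughput (kbps) = 516187.9503 * 8 / 1000 = 4129.503602 -> 4129.50 kbps (2 dp)

4129.50


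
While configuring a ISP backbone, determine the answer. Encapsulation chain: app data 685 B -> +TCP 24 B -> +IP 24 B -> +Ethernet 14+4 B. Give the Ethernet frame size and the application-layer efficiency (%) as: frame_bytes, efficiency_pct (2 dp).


TCP segment = 685 + 24 = 709 B
IP packet = 709 + 24 = 733 B
Ethernet frame = 733 + 14 + 4 = 751 B
Efficiency = app / frame = 685 / 751 = 0.912117 = 91.2117% -> 91.21% (2 dp)

751, 91.21


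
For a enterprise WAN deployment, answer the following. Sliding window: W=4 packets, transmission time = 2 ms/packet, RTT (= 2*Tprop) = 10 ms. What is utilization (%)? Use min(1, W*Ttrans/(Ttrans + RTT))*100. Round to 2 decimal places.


Given: W = 4, Ttrans = 2 ms, RTT = 10 ms (= 2 * Tprop, Tprop = 5 ms)
Cycle time = Ttrans + RTT = 2 + 10 = 12 ms (first packet sent until its ACK returns)
W * Ttrans = 4 * 2 = 8 ms of sending per cycle
W * Ttrans / (Ttrans + RTT) = 8 / 12 = 0.666667
U = min(1, 0.666667) = 0.666667
U% = 66.67%

66.67


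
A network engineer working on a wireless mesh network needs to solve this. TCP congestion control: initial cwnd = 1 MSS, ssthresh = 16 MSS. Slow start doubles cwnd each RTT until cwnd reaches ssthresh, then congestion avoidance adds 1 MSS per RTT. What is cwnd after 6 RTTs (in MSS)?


RTT 0: cwnd = 1 MSS (initial)
RTT 1: cwnd = 2 MSS (slow start, doubled)
RTT 2: cwnd = 4 MSS (slow start, doubled)
RTT 3: cwnd = 8 MSS (slow start, doubled)
RTT 4: cwnd = 16 MSS (slow start, doubled)
RTT 5: cwnd = 17 MSS (congestion avoidance, +1)
RTT 6: cwnd = 18 MSS (congestion avoidance, +1)

18
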